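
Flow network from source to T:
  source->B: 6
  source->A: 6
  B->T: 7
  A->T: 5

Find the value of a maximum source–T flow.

11

Augment source->B->T: bottleneck 6. Total 6.
Augment source->A->T: bottleneck 5. Total 11.
No augmenting path remains in the residual graph.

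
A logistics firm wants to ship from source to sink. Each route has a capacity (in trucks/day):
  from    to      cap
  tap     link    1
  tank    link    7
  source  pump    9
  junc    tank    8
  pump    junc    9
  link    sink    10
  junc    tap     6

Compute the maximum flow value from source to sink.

Augment source→pump→junc→tap→link→sink: bottleneck 1. Total 1.
Augment source→pump→junc→tank→link→sink: bottleneck 7. Total 8.
No augmenting path remains in the residual graph.

8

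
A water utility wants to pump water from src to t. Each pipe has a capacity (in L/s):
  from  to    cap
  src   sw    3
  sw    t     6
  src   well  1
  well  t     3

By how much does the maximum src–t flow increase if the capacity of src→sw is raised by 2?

Original max flow = 4.
After raising cap(src→sw), augmenting paths through that edge carry 2 more units.
New max flow = 6. Increase = 2.

2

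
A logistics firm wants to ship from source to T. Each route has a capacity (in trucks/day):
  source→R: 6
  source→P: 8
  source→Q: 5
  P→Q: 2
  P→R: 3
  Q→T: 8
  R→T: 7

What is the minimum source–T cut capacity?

Max flow = 14 (via 4 augmenting paths).
In the residual at optimum, the set reachable from source is {P, R, source}.
Cut edges: source→Q (cap 5), P→Q (cap 2), R→T (cap 7). Sum = 14.

14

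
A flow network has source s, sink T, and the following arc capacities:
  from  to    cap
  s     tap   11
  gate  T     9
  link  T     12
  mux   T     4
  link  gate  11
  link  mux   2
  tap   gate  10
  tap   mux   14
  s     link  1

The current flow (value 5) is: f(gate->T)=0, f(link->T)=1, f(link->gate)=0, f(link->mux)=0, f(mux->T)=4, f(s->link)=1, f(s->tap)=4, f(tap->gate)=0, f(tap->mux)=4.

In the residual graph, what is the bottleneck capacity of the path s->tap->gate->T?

Residual capacities along the path: s->tap: 7, tap->gate: 10, gate->T: 9.
Minimum is 7.

7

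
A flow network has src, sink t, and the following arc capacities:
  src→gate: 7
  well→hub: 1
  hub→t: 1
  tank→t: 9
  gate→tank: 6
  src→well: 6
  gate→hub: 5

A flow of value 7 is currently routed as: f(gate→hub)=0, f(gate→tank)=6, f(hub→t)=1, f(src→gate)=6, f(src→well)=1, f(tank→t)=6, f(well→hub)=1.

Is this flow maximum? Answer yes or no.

Yes

Residual reachable from src: {gate, hub, src, well}; t is not reachable.
Saturated cut: gate→tank, hub→t with total capacity 7 = current flow value. Flow is maximum.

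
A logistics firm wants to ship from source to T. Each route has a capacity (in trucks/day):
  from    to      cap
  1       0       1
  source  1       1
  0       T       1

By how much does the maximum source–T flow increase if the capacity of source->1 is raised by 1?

Original max flow = 1.
Even with extra capacity on source->1, another cut of capacity 1 remains binding.
New max flow = 1. Increase = 0.

0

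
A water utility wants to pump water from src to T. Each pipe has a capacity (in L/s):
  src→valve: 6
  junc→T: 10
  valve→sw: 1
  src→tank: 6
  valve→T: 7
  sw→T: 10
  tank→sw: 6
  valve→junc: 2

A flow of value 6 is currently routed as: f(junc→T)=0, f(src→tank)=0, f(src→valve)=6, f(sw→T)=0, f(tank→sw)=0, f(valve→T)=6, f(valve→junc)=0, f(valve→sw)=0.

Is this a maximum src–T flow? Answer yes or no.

Residual path src→tank→sw→T has bottleneck 6 > 0.
Pushing 6 along it raises the flow to 12, so the given flow is not maximum.

No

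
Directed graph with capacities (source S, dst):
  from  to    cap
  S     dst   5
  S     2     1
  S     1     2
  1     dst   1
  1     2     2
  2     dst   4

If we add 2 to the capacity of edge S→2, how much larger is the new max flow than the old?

2

Original max flow = 8.
After raising cap(S→2), augmenting paths through that edge carry 2 more units.
New max flow = 10. Increase = 2.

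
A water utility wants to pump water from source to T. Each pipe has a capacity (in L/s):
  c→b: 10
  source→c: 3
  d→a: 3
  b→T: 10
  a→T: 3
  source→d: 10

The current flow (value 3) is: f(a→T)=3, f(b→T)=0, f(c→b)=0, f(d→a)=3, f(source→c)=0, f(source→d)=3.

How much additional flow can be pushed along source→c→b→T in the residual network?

Residual capacities along the path: source→c: 3, c→b: 10, b→T: 10.
Minimum is 3.

3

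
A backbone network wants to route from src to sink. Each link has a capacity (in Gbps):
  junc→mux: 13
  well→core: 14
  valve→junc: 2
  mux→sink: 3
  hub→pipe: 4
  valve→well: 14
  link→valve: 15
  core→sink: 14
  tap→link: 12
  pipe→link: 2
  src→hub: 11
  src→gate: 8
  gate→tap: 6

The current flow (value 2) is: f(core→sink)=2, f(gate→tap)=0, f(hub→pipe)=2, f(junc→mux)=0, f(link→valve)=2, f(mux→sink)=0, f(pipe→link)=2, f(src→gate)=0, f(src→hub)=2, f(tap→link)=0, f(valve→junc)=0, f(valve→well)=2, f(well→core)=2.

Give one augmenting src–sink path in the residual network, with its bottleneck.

src→gate→tap→link→valve→well→core→sink, bottleneck 6

Residual along src→gate→tap→link→valve→well→core→sink: src→gate: 8, gate→tap: 6, tap→link: 12, link→valve: 13, valve→well: 12, well→core: 12, core→sink: 12.
Bottleneck = min = 6.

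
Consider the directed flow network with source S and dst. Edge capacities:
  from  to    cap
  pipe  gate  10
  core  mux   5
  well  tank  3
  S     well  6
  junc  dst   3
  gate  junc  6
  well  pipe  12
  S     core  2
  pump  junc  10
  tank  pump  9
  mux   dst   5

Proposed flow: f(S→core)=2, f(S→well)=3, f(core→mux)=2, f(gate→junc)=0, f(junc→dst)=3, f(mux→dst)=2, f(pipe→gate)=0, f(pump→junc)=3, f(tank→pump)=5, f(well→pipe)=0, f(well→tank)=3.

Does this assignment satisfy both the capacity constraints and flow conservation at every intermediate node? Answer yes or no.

Conservation fails at tank: inflow 3 ≠ outflow 5.

No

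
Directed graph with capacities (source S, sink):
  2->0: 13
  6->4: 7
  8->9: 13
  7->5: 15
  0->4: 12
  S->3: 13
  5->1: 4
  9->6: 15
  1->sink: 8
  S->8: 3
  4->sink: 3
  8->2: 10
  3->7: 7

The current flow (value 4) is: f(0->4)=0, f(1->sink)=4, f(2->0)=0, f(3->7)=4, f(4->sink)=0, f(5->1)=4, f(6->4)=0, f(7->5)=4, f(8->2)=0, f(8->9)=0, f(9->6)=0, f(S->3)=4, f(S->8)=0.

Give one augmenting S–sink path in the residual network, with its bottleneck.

Residual along S->8->2->0->4->sink: S->8: 3, 8->2: 10, 2->0: 13, 0->4: 12, 4->sink: 3.
Bottleneck = min = 3.

S->8->2->0->4->sink, bottleneck 3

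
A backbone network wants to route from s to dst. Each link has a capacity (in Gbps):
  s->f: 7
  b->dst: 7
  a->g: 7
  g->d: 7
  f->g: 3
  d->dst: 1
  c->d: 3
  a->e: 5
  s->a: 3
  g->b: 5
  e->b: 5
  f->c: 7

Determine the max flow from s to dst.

Augment s->f->c->d->dst: bottleneck 1. Total 1.
Augment s->f->g->b->dst: bottleneck 3. Total 4.
Augment s->a->g->b->dst: bottleneck 2. Total 6.
Augment s->a->e->b->dst: bottleneck 1. Total 7.
No augmenting path remains in the residual graph.

7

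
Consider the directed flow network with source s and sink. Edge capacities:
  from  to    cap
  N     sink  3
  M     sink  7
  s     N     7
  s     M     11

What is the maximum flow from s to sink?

10

Augment s->M->sink: bottleneck 7. Total 7.
Augment s->N->sink: bottleneck 3. Total 10.
No augmenting path remains in the residual graph.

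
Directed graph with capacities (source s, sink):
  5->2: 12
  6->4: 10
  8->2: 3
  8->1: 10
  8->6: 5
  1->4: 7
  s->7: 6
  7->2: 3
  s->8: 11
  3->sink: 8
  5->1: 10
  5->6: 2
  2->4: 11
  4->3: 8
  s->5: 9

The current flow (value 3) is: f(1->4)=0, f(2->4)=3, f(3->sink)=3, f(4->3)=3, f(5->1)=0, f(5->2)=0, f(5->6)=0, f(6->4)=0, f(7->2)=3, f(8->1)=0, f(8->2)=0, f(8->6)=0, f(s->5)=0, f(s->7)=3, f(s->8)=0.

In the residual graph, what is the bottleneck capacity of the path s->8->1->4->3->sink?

5

Residual capacities along the path: s->8: 11, 8->1: 10, 1->4: 7, 4->3: 5, 3->sink: 5.
Minimum is 5.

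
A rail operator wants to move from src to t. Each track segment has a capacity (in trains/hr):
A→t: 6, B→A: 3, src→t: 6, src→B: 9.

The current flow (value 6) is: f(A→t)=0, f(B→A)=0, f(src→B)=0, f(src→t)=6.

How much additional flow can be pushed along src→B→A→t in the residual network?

Residual capacities along the path: src→B: 9, B→A: 3, A→t: 6.
Minimum is 3.

3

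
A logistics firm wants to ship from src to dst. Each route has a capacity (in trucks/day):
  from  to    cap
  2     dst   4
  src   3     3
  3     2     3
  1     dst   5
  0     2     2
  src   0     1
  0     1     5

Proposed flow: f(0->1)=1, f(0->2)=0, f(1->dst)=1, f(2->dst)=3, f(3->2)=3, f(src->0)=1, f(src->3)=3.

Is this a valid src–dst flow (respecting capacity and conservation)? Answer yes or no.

Every edge has 0 ≤ f(e) ≤ cap(e).
At each intermediate node, inflow equals outflow.

Yes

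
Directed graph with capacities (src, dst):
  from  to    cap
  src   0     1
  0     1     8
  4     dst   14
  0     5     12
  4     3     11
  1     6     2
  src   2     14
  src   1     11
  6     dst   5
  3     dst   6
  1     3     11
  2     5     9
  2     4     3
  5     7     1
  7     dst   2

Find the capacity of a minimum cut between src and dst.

12

Max flow = 12 (via 4 augmenting paths).
In the residual at optimum, the set reachable from src is {0, 1, 2, 3, 5, src}.
Cut edges: 2→4 (cap 3), 5→7 (cap 1), 1→6 (cap 2), 3→dst (cap 6). Sum = 12.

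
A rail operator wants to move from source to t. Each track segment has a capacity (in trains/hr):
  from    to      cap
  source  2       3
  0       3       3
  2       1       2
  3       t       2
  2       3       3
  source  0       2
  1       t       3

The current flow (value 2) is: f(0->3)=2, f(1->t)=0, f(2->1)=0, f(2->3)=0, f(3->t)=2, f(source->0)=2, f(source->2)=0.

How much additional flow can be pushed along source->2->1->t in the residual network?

2

Residual capacities along the path: source->2: 3, 2->1: 2, 1->t: 3.
Minimum is 2.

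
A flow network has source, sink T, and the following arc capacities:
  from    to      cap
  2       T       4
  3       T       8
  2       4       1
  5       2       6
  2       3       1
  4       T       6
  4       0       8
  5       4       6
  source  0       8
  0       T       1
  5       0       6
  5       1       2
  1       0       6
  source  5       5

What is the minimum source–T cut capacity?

6

Max flow = 6 (via 3 augmenting paths).
In the residual at optimum, the set reachable from source is {0, source}.
Cut edges: source→5 (cap 5), 0→T (cap 1). Sum = 6.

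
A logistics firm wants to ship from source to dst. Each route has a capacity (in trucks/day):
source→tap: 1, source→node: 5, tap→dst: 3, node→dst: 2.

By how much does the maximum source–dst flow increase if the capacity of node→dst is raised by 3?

3

Original max flow = 3.
After raising cap(node→dst), augmenting paths through that edge carry 3 more units.
New max flow = 6. Increase = 3.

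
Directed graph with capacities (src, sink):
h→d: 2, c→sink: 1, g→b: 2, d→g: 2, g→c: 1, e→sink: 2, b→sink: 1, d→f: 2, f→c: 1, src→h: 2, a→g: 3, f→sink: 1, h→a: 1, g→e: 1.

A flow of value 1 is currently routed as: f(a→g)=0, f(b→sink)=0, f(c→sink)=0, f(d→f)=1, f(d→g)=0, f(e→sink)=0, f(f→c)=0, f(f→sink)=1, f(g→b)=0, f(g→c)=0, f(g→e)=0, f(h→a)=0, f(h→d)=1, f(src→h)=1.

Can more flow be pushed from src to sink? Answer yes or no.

Yes

Residual path src→h→a→g→c→sink has bottleneck 1 > 0.
Pushing 1 along it raises the flow to 2, so the given flow is not maximum.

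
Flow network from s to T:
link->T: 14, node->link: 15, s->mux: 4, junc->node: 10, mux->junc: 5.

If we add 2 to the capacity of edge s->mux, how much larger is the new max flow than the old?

1

Original max flow = 4.
After raising cap(s->mux), augmenting paths through that edge carry 1 more unit.
New max flow = 5. Increase = 1.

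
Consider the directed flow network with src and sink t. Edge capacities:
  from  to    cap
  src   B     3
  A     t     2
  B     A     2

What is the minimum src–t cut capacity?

Max flow = 2 (via 1 augmenting path).
In the residual at optimum, the set reachable from src is {B, src}.
Cut edges: B->A (cap 2). Sum = 2.

2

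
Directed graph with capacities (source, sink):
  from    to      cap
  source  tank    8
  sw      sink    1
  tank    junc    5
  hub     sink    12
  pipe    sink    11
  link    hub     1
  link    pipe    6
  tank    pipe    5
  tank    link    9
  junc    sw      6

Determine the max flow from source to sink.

Augment source→tank→pipe→sink: bottleneck 5. Total 5.
Augment source→tank→link→pipe→sink: bottleneck 3. Total 8.
No augmenting path remains in the residual graph.

8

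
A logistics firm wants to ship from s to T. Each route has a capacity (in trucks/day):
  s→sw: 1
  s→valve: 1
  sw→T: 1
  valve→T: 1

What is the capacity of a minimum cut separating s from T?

Max flow = 2 (via 2 augmenting paths).
In the residual at optimum, the set reachable from s is {s}.
Cut edges: s→valve (cap 1), s→sw (cap 1). Sum = 2.

2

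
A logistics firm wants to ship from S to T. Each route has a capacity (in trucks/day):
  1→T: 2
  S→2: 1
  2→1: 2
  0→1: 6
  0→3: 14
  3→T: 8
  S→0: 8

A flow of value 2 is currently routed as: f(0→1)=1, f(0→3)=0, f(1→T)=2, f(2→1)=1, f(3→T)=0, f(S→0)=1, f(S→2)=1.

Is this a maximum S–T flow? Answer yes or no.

Residual path S→0→3→T has bottleneck 7 > 0.
Pushing 7 along it raises the flow to 9, so the given flow is not maximum.

No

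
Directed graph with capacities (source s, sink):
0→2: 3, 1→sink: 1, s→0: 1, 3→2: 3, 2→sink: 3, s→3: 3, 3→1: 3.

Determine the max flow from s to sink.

Augment s→3→1→sink: bottleneck 1. Total 1.
Augment s→3→2→sink: bottleneck 2. Total 3.
Augment s→0→2→sink: bottleneck 1. Total 4.
No augmenting path remains in the residual graph.

4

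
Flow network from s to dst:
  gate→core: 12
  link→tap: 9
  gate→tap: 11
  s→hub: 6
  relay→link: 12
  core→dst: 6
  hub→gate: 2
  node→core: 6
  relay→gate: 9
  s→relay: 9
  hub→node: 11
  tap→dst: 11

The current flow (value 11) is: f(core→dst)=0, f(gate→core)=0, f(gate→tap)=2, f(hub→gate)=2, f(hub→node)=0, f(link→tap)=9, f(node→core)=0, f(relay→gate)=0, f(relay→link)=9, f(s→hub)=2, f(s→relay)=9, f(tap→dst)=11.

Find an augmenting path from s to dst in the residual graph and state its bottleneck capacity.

Residual along s→hub→node→core→dst: s→hub: 4, hub→node: 11, node→core: 6, core→dst: 6.
Bottleneck = min = 4.

s→hub→node→core→dst, bottleneck 4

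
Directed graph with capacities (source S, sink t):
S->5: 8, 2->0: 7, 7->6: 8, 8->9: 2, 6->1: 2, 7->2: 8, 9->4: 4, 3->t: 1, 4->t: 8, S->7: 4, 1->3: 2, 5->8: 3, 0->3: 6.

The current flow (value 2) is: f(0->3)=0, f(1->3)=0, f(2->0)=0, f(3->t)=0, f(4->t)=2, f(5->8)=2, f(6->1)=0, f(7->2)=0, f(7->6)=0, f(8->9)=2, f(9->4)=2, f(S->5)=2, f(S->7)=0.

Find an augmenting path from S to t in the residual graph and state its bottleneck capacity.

Residual along S->7->2->0->3->t: S->7: 4, 7->2: 8, 2->0: 7, 0->3: 6, 3->t: 1.
Bottleneck = min = 1.

S->7->2->0->3->t, bottleneck 1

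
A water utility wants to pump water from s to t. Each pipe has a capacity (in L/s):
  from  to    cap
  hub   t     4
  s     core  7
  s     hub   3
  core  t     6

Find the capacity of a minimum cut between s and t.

9

Max flow = 9 (via 2 augmenting paths).
In the residual at optimum, the set reachable from s is {core, s}.
Cut edges: s→hub (cap 3), core→t (cap 6). Sum = 9.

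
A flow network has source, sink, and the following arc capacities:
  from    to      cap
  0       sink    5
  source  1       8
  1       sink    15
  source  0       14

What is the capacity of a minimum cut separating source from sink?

13

Max flow = 13 (via 2 augmenting paths).
In the residual at optimum, the set reachable from source is {0, source}.
Cut edges: source->1 (cap 8), 0->sink (cap 5). Sum = 13.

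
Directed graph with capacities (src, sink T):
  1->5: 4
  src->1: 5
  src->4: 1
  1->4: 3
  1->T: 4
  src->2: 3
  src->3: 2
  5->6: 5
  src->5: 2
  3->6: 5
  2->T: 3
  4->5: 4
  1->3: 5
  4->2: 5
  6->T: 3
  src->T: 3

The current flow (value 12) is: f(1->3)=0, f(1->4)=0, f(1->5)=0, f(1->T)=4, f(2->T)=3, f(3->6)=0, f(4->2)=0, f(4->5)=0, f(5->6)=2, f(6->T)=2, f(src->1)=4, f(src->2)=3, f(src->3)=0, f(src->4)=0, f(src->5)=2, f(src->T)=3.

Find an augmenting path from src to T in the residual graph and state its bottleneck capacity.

src->3->6->T, bottleneck 1

Residual along src->3->6->T: src->3: 2, 3->6: 5, 6->T: 1.
Bottleneck = min = 1.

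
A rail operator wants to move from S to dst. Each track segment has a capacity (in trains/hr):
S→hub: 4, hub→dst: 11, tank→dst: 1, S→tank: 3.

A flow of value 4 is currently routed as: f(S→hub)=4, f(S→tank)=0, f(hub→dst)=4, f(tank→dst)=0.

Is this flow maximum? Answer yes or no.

Residual path S→tank→dst has bottleneck 1 > 0.
Pushing 1 along it raises the flow to 5, so the given flow is not maximum.

No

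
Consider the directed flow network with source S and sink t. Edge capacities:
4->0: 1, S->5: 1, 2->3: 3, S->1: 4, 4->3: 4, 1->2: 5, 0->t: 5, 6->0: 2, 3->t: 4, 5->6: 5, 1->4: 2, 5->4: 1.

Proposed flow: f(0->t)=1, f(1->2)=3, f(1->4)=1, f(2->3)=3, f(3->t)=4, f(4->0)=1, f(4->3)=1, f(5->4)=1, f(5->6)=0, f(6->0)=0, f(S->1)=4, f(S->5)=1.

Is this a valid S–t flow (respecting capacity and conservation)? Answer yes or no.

Yes

Every edge has 0 ≤ f(e) ≤ cap(e).
At each intermediate node, inflow equals outflow.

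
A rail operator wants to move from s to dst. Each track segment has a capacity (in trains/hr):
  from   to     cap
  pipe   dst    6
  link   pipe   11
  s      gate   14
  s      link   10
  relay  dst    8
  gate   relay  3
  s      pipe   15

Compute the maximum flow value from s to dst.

Augment s→pipe→dst: bottleneck 6. Total 6.
Augment s→gate→relay→dst: bottleneck 3. Total 9.
No augmenting path remains in the residual graph.

9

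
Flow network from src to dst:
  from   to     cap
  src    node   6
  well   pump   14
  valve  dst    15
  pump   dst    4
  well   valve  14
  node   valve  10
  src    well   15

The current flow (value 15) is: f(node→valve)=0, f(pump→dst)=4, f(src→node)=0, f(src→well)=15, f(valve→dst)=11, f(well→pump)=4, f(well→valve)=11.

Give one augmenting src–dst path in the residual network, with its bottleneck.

src→node→valve→dst, bottleneck 4

Residual along src→node→valve→dst: src→node: 6, node→valve: 10, valve→dst: 4.
Bottleneck = min = 4.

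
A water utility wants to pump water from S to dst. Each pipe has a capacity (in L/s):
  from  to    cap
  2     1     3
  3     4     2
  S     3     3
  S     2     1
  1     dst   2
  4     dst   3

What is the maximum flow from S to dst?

Augment S→2→1→dst: bottleneck 1. Total 1.
Augment S→3→4→dst: bottleneck 2. Total 3.
No augmenting path remains in the residual graph.

3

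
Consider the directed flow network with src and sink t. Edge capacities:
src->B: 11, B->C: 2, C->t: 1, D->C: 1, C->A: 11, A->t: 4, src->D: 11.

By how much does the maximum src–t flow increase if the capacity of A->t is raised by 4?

0

Original max flow = 3.
Edge A->t does not cross the min cut (source side {B, D, src}), so extra capacity there cannot help.
New max flow = 3. Increase = 0.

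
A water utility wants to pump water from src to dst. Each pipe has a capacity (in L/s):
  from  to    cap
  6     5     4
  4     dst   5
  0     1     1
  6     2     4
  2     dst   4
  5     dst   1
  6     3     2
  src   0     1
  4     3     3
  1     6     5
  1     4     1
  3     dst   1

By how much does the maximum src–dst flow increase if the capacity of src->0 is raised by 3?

Original max flow = 1.
Even with extra capacity on src->0, another cut of capacity 1 remains binding.
New max flow = 1. Increase = 0.

0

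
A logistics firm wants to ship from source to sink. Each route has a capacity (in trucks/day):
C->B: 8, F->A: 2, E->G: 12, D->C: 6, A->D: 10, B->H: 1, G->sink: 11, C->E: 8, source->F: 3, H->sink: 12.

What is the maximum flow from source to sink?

Augment source->F->A->D->C->B->H->sink: bottleneck 1. Total 1.
Augment source->F->A->D->C->E->G->sink: bottleneck 1. Total 2.
No augmenting path remains in the residual graph.

2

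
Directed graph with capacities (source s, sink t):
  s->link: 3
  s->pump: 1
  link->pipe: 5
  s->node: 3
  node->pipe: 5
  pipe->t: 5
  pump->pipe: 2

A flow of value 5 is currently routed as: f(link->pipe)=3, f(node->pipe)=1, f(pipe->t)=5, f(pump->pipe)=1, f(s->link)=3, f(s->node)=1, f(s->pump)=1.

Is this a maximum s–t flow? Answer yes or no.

Yes

Residual reachable from s: {link, node, pipe, pump, s}; t is not reachable.
Saturated cut: pipe->t with total capacity 5 = current flow value. Flow is maximum.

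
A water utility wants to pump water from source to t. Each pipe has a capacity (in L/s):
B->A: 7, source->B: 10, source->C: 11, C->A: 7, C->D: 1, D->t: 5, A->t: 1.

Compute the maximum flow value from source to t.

Augment source->B->A->t: bottleneck 1. Total 1.
Augment source->C->D->t: bottleneck 1. Total 2.
No augmenting path remains in the residual graph.

2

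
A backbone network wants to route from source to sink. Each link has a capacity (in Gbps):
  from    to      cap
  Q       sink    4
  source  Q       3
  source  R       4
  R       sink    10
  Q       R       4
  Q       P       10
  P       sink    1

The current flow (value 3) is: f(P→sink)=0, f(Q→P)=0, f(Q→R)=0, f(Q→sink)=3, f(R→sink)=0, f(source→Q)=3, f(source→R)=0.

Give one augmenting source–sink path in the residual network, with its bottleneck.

source→R→sink, bottleneck 4

Residual along source→R→sink: source→R: 4, R→sink: 10.
Bottleneck = min = 4.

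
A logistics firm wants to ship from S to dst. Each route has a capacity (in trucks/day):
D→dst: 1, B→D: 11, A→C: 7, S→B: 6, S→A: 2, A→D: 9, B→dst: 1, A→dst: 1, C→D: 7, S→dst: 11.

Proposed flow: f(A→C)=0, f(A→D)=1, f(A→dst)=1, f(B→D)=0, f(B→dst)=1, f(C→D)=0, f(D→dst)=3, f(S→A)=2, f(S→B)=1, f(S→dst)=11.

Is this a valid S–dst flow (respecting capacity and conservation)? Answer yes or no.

Capacity violated on D→dst: flow 3 > capacity 1.

No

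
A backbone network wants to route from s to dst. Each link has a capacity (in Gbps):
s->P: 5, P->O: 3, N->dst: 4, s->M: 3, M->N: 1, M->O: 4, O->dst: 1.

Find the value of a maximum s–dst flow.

2

Augment s->M->N->dst: bottleneck 1. Total 1.
Augment s->M->O->dst: bottleneck 1. Total 2.
No augmenting path remains in the residual graph.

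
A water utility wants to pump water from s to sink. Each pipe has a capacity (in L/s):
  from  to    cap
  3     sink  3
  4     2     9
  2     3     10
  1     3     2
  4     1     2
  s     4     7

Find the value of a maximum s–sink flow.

3

Augment s->4->1->3->sink: bottleneck 2. Total 2.
Augment s->4->2->3->sink: bottleneck 1. Total 3.
No augmenting path remains in the residual graph.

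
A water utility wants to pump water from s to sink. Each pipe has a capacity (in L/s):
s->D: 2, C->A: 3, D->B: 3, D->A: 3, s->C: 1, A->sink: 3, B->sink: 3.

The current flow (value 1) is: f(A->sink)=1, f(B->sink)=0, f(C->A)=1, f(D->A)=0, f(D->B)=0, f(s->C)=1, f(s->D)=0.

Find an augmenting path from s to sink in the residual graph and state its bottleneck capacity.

s->D->A->sink, bottleneck 2

Residual along s->D->A->sink: s->D: 2, D->A: 3, A->sink: 2.
Bottleneck = min = 2.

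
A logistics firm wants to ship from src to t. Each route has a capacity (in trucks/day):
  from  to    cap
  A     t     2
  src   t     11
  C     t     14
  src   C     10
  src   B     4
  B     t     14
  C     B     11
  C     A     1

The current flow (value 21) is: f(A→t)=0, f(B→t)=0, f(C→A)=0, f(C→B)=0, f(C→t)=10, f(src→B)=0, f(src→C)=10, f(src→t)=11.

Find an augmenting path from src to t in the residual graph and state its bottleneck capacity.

src→B→t, bottleneck 4

Residual along src→B→t: src→B: 4, B→t: 14.
Bottleneck = min = 4.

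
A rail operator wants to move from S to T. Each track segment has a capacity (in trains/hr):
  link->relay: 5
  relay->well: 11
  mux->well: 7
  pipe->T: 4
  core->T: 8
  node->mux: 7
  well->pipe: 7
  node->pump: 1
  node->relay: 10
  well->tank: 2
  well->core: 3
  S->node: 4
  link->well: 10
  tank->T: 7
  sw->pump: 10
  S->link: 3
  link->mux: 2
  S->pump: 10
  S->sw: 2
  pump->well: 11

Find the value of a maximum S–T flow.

9

Augment S->link->well->pipe->T: bottleneck 3. Total 3.
Augment S->pump->well->pipe->T: bottleneck 1. Total 4.
Augment S->pump->well->core->T: bottleneck 3. Total 7.
Augment S->pump->well->tank->T: bottleneck 2. Total 9.
No augmenting path remains in the residual graph.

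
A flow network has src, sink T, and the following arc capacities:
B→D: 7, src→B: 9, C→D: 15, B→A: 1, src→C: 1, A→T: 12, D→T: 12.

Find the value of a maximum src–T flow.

9

Augment src→B→A→T: bottleneck 1. Total 1.
Augment src→B→D→T: bottleneck 7. Total 8.
Augment src→C→D→T: bottleneck 1. Total 9.
No augmenting path remains in the residual graph.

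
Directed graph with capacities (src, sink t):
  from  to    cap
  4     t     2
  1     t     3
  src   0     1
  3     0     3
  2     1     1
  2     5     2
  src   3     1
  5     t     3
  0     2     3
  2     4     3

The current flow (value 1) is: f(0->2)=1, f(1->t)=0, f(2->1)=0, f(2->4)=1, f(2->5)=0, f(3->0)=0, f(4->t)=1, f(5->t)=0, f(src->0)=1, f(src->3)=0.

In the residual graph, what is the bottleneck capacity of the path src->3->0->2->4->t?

1

Residual capacities along the path: src->3: 1, 3->0: 3, 0->2: 2, 2->4: 2, 4->t: 1.
Minimum is 1.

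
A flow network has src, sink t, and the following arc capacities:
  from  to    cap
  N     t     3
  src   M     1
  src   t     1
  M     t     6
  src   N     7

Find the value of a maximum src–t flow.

Augment src->t: bottleneck 1. Total 1.
Augment src->M->t: bottleneck 1. Total 2.
Augment src->N->t: bottleneck 3. Total 5.
No augmenting path remains in the residual graph.

5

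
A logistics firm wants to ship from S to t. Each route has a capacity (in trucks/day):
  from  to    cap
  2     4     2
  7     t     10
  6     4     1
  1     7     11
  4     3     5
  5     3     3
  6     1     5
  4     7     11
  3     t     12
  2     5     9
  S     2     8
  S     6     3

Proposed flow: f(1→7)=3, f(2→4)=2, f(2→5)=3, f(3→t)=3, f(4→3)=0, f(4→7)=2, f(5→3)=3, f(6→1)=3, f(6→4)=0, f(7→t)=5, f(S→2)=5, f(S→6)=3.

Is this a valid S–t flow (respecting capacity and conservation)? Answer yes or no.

Yes

Every edge has 0 ≤ f(e) ≤ cap(e).
At each intermediate node, inflow equals outflow.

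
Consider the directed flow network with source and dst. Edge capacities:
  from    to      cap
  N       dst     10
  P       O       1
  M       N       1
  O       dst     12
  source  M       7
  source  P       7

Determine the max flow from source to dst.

2

Augment source→M→N→dst: bottleneck 1. Total 1.
Augment source→P→O→dst: bottleneck 1. Total 2.
No augmenting path remains in the residual graph.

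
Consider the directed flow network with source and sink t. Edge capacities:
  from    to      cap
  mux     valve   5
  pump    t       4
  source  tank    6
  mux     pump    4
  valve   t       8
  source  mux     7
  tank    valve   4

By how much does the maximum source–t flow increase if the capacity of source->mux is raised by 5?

Original max flow = 11.
After raising cap(source->mux), augmenting paths through that edge carry 1 more unit.
New max flow = 12. Increase = 1.

1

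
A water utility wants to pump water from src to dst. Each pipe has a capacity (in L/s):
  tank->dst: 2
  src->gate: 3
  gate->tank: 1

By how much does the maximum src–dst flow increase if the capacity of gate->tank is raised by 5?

1

Original max flow = 1.
After raising cap(gate->tank), augmenting paths through that edge carry 1 more unit.
New max flow = 2. Increase = 1.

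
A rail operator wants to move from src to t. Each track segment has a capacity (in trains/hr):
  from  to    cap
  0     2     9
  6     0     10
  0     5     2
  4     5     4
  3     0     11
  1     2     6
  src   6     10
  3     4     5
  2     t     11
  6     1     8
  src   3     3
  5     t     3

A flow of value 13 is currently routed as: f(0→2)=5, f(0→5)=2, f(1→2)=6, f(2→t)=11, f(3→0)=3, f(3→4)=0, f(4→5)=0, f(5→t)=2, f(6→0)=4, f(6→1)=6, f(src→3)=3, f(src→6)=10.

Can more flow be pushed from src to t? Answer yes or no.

Residual reachable from src: {src}; t is not reachable.
Saturated cut: src→6, src→3 with total capacity 13 = current flow value. Flow is maximum.

No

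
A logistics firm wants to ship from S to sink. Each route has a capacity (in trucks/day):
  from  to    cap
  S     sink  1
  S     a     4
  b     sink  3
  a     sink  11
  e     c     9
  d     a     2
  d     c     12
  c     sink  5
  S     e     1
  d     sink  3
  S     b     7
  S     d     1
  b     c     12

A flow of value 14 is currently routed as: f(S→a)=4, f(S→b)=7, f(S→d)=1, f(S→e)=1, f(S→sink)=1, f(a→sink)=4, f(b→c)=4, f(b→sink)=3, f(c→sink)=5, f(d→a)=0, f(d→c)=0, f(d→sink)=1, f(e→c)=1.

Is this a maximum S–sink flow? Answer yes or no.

Residual reachable from S: {S}; sink is not reachable.
Saturated cut: S→b, S→d, S→e, S→a, S→sink with total capacity 14 = current flow value. Flow is maximum.

Yes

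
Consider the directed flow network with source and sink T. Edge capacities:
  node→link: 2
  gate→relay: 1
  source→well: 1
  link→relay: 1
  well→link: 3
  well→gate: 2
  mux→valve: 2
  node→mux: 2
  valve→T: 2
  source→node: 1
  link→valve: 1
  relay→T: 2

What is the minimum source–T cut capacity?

2

Max flow = 2 (via 2 augmenting paths).
In the residual at optimum, the set reachable from source is {source}.
Cut edges: source→well (cap 1), source→node (cap 1). Sum = 2.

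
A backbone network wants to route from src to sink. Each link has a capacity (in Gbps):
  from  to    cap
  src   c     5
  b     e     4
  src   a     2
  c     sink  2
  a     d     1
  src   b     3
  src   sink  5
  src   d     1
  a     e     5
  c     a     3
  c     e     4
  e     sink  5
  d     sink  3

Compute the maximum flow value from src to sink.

14

Augment src->sink: bottleneck 5. Total 5.
Augment src->c->sink: bottleneck 2. Total 7.
Augment src->d->sink: bottleneck 1. Total 8.
Augment src->b->e->sink: bottleneck 3. Total 11.
Augment src->c->e->sink: bottleneck 2. Total 13.
Augment src->a->d->sink: bottleneck 1. Total 14.
No augmenting path remains in the residual graph.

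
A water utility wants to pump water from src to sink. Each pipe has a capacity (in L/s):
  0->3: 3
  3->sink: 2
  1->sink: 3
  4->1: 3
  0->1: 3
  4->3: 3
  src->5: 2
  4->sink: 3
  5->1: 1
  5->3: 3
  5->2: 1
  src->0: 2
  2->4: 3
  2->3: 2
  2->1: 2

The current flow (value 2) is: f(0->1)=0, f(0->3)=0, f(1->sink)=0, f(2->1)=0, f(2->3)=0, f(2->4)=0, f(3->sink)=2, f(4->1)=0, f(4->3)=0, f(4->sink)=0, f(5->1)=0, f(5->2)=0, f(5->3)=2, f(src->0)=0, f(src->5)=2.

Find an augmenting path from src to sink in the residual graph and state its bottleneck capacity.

Residual along src->0->1->sink: src->0: 2, 0->1: 3, 1->sink: 3.
Bottleneck = min = 2.

src->0->1->sink, bottleneck 2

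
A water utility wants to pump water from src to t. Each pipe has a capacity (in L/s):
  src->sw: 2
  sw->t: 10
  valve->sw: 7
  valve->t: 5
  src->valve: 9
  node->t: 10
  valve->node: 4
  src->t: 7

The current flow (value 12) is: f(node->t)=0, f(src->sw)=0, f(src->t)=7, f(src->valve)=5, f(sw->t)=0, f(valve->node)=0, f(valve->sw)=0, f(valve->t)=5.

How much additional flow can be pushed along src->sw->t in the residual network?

Residual capacities along the path: src->sw: 2, sw->t: 10.
Minimum is 2.

2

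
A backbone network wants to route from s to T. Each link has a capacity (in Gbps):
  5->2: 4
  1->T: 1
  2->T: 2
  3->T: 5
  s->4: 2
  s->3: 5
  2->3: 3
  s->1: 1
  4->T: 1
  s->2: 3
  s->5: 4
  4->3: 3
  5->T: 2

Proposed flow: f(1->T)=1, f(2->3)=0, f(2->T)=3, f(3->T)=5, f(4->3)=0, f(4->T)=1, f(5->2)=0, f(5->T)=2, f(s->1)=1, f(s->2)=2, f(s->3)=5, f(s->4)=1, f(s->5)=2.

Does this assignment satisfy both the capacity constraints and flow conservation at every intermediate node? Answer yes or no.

No

Capacity violated on 2->T: flow 3 > capacity 2.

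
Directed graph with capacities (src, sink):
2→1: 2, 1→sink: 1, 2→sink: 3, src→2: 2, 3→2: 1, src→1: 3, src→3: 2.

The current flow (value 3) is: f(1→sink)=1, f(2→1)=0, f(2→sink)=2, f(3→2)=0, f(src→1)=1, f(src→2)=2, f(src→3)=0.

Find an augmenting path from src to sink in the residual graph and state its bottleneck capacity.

Residual along src→3→2→sink: src→3: 2, 3→2: 1, 2→sink: 1.
Bottleneck = min = 1.

src→3→2→sink, bottleneck 1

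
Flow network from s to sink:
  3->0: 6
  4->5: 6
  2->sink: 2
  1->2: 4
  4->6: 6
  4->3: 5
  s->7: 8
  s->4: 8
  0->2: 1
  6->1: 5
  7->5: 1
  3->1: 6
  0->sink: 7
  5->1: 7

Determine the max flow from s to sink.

Augment s->4->3->0->sink: bottleneck 5. Total 5.
Augment s->4->5->1->2->sink: bottleneck 2. Total 7.
No augmenting path remains in the residual graph.

7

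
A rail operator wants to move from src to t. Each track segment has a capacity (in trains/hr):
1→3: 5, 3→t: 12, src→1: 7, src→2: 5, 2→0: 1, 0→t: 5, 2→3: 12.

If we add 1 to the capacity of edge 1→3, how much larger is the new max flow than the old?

Original max flow = 10.
After raising cap(1→3), augmenting paths through that edge carry 1 more unit.
New max flow = 11. Increase = 1.

1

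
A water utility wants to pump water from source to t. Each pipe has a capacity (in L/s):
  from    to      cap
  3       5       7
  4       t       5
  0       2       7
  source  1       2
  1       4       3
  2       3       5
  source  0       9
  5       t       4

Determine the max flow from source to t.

Augment source→1→4→t: bottleneck 2. Total 2.
Augment source→0→2→3→5→t: bottleneck 4. Total 6.
No augmenting path remains in the residual graph.

6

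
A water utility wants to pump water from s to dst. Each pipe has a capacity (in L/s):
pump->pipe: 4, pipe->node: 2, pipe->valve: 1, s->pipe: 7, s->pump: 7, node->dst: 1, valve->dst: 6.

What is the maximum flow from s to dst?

Augment s->pipe->valve->dst: bottleneck 1. Total 1.
Augment s->pipe->node->dst: bottleneck 1. Total 2.
No augmenting path remains in the residual graph.

2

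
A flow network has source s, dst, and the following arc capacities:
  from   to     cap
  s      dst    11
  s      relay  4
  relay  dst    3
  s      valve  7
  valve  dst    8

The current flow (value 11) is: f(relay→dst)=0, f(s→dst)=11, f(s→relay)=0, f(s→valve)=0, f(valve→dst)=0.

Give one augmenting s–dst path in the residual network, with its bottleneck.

s→relay→dst, bottleneck 3

Residual along s→relay→dst: s→relay: 4, relay→dst: 3.
Bottleneck = min = 3.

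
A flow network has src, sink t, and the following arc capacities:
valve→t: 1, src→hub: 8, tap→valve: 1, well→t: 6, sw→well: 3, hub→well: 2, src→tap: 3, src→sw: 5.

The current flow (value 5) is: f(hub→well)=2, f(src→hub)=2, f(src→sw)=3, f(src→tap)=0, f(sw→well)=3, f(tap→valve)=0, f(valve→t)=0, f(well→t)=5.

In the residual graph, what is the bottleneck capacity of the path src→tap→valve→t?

Residual capacities along the path: src→tap: 3, tap→valve: 1, valve→t: 1.
Minimum is 1.

1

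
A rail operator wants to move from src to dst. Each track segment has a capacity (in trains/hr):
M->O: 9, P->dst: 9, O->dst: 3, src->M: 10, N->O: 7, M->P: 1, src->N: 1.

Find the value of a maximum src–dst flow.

Augment src->N->O->dst: bottleneck 1. Total 1.
Augment src->M->O->dst: bottleneck 2. Total 3.
Augment src->M->P->dst: bottleneck 1. Total 4.
No augmenting path remains in the residual graph.

4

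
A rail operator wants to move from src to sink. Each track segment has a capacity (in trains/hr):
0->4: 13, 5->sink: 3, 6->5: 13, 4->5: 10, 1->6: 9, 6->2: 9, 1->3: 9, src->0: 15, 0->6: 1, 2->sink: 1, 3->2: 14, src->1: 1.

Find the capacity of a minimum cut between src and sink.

Max flow = 4 (via 2 augmenting paths).
In the residual at optimum, the set reachable from src is {0, 1, 2, 3, 4, 5, 6, src}.
Cut edges: 5->sink (cap 3), 2->sink (cap 1). Sum = 4.

4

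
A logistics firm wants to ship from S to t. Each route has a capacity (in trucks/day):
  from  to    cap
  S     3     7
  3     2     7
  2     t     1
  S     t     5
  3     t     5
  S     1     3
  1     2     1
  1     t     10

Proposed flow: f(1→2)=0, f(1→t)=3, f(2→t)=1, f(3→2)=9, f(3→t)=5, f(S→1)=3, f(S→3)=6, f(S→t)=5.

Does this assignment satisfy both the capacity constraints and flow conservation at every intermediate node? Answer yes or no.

Capacity violated on 3→2: flow 9 > capacity 7.

No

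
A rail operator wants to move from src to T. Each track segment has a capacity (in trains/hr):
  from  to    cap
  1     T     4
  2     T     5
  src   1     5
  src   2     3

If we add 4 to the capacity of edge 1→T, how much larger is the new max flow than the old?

Original max flow = 7.
After raising cap(1→T), augmenting paths through that edge carry 1 more unit.
New max flow = 8. Increase = 1.

1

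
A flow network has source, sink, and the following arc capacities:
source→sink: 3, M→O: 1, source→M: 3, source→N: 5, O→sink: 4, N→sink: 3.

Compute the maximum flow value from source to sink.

Augment source→sink: bottleneck 3. Total 3.
Augment source→N→sink: bottleneck 3. Total 6.
Augment source→M→O→sink: bottleneck 1. Total 7.
No augmenting path remains in the residual graph.

7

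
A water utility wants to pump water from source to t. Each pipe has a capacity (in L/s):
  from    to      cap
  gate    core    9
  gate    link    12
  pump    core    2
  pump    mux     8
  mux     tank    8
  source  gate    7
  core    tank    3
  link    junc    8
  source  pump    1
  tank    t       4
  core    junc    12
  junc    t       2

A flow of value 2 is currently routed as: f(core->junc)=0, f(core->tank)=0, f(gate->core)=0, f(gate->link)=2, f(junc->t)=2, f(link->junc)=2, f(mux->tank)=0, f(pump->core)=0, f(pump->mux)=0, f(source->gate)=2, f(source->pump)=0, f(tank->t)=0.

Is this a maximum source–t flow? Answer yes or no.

No

Residual path source->gate->core->tank->t has bottleneck 3 > 0.
Pushing 3 along it raises the flow to 5, so the given flow is not maximum.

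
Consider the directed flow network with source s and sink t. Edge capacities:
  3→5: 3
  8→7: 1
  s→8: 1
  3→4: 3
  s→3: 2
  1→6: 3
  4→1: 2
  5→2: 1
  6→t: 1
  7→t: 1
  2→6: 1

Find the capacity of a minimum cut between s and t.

Max flow = 2 (via 2 augmenting paths).
In the residual at optimum, the set reachable from s is {1, 2, 3, 4, 5, 6, s}.
Cut edges: s→8 (cap 1), 6→t (cap 1). Sum = 2.

2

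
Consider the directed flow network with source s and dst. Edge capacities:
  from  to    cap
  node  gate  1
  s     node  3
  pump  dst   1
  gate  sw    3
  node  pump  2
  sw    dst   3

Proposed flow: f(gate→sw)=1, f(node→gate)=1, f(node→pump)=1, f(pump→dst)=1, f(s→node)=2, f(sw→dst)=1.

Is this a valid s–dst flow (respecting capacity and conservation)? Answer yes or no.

Yes

Every edge has 0 ≤ f(e) ≤ cap(e).
At each intermediate node, inflow equals outflow.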